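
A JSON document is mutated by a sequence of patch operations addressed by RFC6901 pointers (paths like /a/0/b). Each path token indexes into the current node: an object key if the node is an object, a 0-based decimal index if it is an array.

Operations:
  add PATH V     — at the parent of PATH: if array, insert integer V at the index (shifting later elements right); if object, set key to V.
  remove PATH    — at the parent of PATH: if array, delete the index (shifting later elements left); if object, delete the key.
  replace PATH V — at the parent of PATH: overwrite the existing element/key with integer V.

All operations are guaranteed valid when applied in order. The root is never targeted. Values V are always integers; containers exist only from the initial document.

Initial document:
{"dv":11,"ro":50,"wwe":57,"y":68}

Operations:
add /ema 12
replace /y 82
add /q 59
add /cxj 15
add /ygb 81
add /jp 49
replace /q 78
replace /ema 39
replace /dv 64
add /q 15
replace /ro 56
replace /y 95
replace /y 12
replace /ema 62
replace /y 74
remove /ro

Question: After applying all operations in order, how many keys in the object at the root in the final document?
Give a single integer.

Answer: 8

Derivation:
After op 1 (add /ema 12): {"dv":11,"ema":12,"ro":50,"wwe":57,"y":68}
After op 2 (replace /y 82): {"dv":11,"ema":12,"ro":50,"wwe":57,"y":82}
After op 3 (add /q 59): {"dv":11,"ema":12,"q":59,"ro":50,"wwe":57,"y":82}
After op 4 (add /cxj 15): {"cxj":15,"dv":11,"ema":12,"q":59,"ro":50,"wwe":57,"y":82}
After op 5 (add /ygb 81): {"cxj":15,"dv":11,"ema":12,"q":59,"ro":50,"wwe":57,"y":82,"ygb":81}
After op 6 (add /jp 49): {"cxj":15,"dv":11,"ema":12,"jp":49,"q":59,"ro":50,"wwe":57,"y":82,"ygb":81}
After op 7 (replace /q 78): {"cxj":15,"dv":11,"ema":12,"jp":49,"q":78,"ro":50,"wwe":57,"y":82,"ygb":81}
After op 8 (replace /ema 39): {"cxj":15,"dv":11,"ema":39,"jp":49,"q":78,"ro":50,"wwe":57,"y":82,"ygb":81}
After op 9 (replace /dv 64): {"cxj":15,"dv":64,"ema":39,"jp":49,"q":78,"ro":50,"wwe":57,"y":82,"ygb":81}
After op 10 (add /q 15): {"cxj":15,"dv":64,"ema":39,"jp":49,"q":15,"ro":50,"wwe":57,"y":82,"ygb":81}
After op 11 (replace /ro 56): {"cxj":15,"dv":64,"ema":39,"jp":49,"q":15,"ro":56,"wwe":57,"y":82,"ygb":81}
After op 12 (replace /y 95): {"cxj":15,"dv":64,"ema":39,"jp":49,"q":15,"ro":56,"wwe":57,"y":95,"ygb":81}
After op 13 (replace /y 12): {"cxj":15,"dv":64,"ema":39,"jp":49,"q":15,"ro":56,"wwe":57,"y":12,"ygb":81}
After op 14 (replace /ema 62): {"cxj":15,"dv":64,"ema":62,"jp":49,"q":15,"ro":56,"wwe":57,"y":12,"ygb":81}
After op 15 (replace /y 74): {"cxj":15,"dv":64,"ema":62,"jp":49,"q":15,"ro":56,"wwe":57,"y":74,"ygb":81}
After op 16 (remove /ro): {"cxj":15,"dv":64,"ema":62,"jp":49,"q":15,"wwe":57,"y":74,"ygb":81}
Size at the root: 8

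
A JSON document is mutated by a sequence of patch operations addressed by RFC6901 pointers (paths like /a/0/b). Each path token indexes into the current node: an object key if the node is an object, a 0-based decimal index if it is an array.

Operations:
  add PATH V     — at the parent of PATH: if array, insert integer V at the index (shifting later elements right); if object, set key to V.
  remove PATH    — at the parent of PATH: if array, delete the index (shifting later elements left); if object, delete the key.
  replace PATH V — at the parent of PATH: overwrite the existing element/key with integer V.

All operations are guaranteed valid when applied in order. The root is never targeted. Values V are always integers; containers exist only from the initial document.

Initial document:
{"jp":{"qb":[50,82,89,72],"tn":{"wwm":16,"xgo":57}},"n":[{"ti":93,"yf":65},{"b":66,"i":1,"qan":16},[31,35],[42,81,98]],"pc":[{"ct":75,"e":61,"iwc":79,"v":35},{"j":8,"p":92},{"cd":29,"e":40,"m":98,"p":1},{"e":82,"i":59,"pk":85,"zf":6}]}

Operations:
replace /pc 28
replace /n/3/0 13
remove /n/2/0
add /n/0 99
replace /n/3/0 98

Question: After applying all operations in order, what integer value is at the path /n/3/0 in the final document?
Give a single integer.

After op 1 (replace /pc 28): {"jp":{"qb":[50,82,89,72],"tn":{"wwm":16,"xgo":57}},"n":[{"ti":93,"yf":65},{"b":66,"i":1,"qan":16},[31,35],[42,81,98]],"pc":28}
After op 2 (replace /n/3/0 13): {"jp":{"qb":[50,82,89,72],"tn":{"wwm":16,"xgo":57}},"n":[{"ti":93,"yf":65},{"b":66,"i":1,"qan":16},[31,35],[13,81,98]],"pc":28}
After op 3 (remove /n/2/0): {"jp":{"qb":[50,82,89,72],"tn":{"wwm":16,"xgo":57}},"n":[{"ti":93,"yf":65},{"b":66,"i":1,"qan":16},[35],[13,81,98]],"pc":28}
After op 4 (add /n/0 99): {"jp":{"qb":[50,82,89,72],"tn":{"wwm":16,"xgo":57}},"n":[99,{"ti":93,"yf":65},{"b":66,"i":1,"qan":16},[35],[13,81,98]],"pc":28}
After op 5 (replace /n/3/0 98): {"jp":{"qb":[50,82,89,72],"tn":{"wwm":16,"xgo":57}},"n":[99,{"ti":93,"yf":65},{"b":66,"i":1,"qan":16},[98],[13,81,98]],"pc":28}
Value at /n/3/0: 98

Answer: 98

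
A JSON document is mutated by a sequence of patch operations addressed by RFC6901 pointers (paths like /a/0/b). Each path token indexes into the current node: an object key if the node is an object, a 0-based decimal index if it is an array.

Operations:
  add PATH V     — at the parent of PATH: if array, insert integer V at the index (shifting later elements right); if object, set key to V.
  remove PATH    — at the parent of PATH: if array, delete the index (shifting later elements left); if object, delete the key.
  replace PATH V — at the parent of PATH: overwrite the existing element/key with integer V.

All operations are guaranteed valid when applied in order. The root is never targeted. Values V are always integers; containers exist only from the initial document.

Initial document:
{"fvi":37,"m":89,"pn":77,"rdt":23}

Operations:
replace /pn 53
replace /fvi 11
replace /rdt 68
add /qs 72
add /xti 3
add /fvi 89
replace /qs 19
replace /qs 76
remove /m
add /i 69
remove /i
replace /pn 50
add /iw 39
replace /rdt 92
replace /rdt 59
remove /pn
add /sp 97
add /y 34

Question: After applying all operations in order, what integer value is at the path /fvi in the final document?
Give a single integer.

After op 1 (replace /pn 53): {"fvi":37,"m":89,"pn":53,"rdt":23}
After op 2 (replace /fvi 11): {"fvi":11,"m":89,"pn":53,"rdt":23}
After op 3 (replace /rdt 68): {"fvi":11,"m":89,"pn":53,"rdt":68}
After op 4 (add /qs 72): {"fvi":11,"m":89,"pn":53,"qs":72,"rdt":68}
After op 5 (add /xti 3): {"fvi":11,"m":89,"pn":53,"qs":72,"rdt":68,"xti":3}
After op 6 (add /fvi 89): {"fvi":89,"m":89,"pn":53,"qs":72,"rdt":68,"xti":3}
After op 7 (replace /qs 19): {"fvi":89,"m":89,"pn":53,"qs":19,"rdt":68,"xti":3}
After op 8 (replace /qs 76): {"fvi":89,"m":89,"pn":53,"qs":76,"rdt":68,"xti":3}
After op 9 (remove /m): {"fvi":89,"pn":53,"qs":76,"rdt":68,"xti":3}
After op 10 (add /i 69): {"fvi":89,"i":69,"pn":53,"qs":76,"rdt":68,"xti":3}
After op 11 (remove /i): {"fvi":89,"pn":53,"qs":76,"rdt":68,"xti":3}
After op 12 (replace /pn 50): {"fvi":89,"pn":50,"qs":76,"rdt":68,"xti":3}
After op 13 (add /iw 39): {"fvi":89,"iw":39,"pn":50,"qs":76,"rdt":68,"xti":3}
After op 14 (replace /rdt 92): {"fvi":89,"iw":39,"pn":50,"qs":76,"rdt":92,"xti":3}
After op 15 (replace /rdt 59): {"fvi":89,"iw":39,"pn":50,"qs":76,"rdt":59,"xti":3}
After op 16 (remove /pn): {"fvi":89,"iw":39,"qs":76,"rdt":59,"xti":3}
After op 17 (add /sp 97): {"fvi":89,"iw":39,"qs":76,"rdt":59,"sp":97,"xti":3}
After op 18 (add /y 34): {"fvi":89,"iw":39,"qs":76,"rdt":59,"sp":97,"xti":3,"y":34}
Value at /fvi: 89

Answer: 89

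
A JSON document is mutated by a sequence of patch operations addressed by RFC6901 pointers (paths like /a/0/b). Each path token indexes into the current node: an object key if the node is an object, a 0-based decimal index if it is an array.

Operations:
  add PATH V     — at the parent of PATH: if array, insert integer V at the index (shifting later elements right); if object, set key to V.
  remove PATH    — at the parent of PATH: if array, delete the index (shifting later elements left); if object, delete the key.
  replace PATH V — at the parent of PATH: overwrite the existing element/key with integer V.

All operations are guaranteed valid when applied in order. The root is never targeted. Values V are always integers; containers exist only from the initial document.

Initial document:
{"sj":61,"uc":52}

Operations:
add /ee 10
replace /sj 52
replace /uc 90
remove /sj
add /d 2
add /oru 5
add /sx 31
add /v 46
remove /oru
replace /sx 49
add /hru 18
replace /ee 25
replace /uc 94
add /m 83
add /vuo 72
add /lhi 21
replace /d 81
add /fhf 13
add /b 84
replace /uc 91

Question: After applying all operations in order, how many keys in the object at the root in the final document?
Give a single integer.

Answer: 11

Derivation:
After op 1 (add /ee 10): {"ee":10,"sj":61,"uc":52}
After op 2 (replace /sj 52): {"ee":10,"sj":52,"uc":52}
After op 3 (replace /uc 90): {"ee":10,"sj":52,"uc":90}
After op 4 (remove /sj): {"ee":10,"uc":90}
After op 5 (add /d 2): {"d":2,"ee":10,"uc":90}
After op 6 (add /oru 5): {"d":2,"ee":10,"oru":5,"uc":90}
After op 7 (add /sx 31): {"d":2,"ee":10,"oru":5,"sx":31,"uc":90}
After op 8 (add /v 46): {"d":2,"ee":10,"oru":5,"sx":31,"uc":90,"v":46}
After op 9 (remove /oru): {"d":2,"ee":10,"sx":31,"uc":90,"v":46}
After op 10 (replace /sx 49): {"d":2,"ee":10,"sx":49,"uc":90,"v":46}
After op 11 (add /hru 18): {"d":2,"ee":10,"hru":18,"sx":49,"uc":90,"v":46}
After op 12 (replace /ee 25): {"d":2,"ee":25,"hru":18,"sx":49,"uc":90,"v":46}
After op 13 (replace /uc 94): {"d":2,"ee":25,"hru":18,"sx":49,"uc":94,"v":46}
After op 14 (add /m 83): {"d":2,"ee":25,"hru":18,"m":83,"sx":49,"uc":94,"v":46}
After op 15 (add /vuo 72): {"d":2,"ee":25,"hru":18,"m":83,"sx":49,"uc":94,"v":46,"vuo":72}
After op 16 (add /lhi 21): {"d":2,"ee":25,"hru":18,"lhi":21,"m":83,"sx":49,"uc":94,"v":46,"vuo":72}
After op 17 (replace /d 81): {"d":81,"ee":25,"hru":18,"lhi":21,"m":83,"sx":49,"uc":94,"v":46,"vuo":72}
After op 18 (add /fhf 13): {"d":81,"ee":25,"fhf":13,"hru":18,"lhi":21,"m":83,"sx":49,"uc":94,"v":46,"vuo":72}
After op 19 (add /b 84): {"b":84,"d":81,"ee":25,"fhf":13,"hru":18,"lhi":21,"m":83,"sx":49,"uc":94,"v":46,"vuo":72}
After op 20 (replace /uc 91): {"b":84,"d":81,"ee":25,"fhf":13,"hru":18,"lhi":21,"m":83,"sx":49,"uc":91,"v":46,"vuo":72}
Size at the root: 11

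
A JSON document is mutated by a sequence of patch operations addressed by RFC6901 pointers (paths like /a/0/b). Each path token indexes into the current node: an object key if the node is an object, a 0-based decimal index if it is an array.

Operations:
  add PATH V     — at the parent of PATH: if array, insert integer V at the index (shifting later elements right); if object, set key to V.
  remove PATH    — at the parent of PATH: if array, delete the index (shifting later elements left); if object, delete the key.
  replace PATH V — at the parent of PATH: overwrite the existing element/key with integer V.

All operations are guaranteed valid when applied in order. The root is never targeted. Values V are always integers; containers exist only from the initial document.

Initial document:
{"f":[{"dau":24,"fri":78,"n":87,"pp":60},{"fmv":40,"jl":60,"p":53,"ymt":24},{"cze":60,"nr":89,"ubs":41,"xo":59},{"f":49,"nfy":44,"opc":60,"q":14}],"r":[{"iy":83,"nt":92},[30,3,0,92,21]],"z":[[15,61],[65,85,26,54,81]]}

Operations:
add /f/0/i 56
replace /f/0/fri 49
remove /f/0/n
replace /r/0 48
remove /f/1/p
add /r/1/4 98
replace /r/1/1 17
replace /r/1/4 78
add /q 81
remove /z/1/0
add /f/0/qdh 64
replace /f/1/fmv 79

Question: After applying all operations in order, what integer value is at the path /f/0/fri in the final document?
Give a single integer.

Answer: 49

Derivation:
After op 1 (add /f/0/i 56): {"f":[{"dau":24,"fri":78,"i":56,"n":87,"pp":60},{"fmv":40,"jl":60,"p":53,"ymt":24},{"cze":60,"nr":89,"ubs":41,"xo":59},{"f":49,"nfy":44,"opc":60,"q":14}],"r":[{"iy":83,"nt":92},[30,3,0,92,21]],"z":[[15,61],[65,85,26,54,81]]}
After op 2 (replace /f/0/fri 49): {"f":[{"dau":24,"fri":49,"i":56,"n":87,"pp":60},{"fmv":40,"jl":60,"p":53,"ymt":24},{"cze":60,"nr":89,"ubs":41,"xo":59},{"f":49,"nfy":44,"opc":60,"q":14}],"r":[{"iy":83,"nt":92},[30,3,0,92,21]],"z":[[15,61],[65,85,26,54,81]]}
After op 3 (remove /f/0/n): {"f":[{"dau":24,"fri":49,"i":56,"pp":60},{"fmv":40,"jl":60,"p":53,"ymt":24},{"cze":60,"nr":89,"ubs":41,"xo":59},{"f":49,"nfy":44,"opc":60,"q":14}],"r":[{"iy":83,"nt":92},[30,3,0,92,21]],"z":[[15,61],[65,85,26,54,81]]}
After op 4 (replace /r/0 48): {"f":[{"dau":24,"fri":49,"i":56,"pp":60},{"fmv":40,"jl":60,"p":53,"ymt":24},{"cze":60,"nr":89,"ubs":41,"xo":59},{"f":49,"nfy":44,"opc":60,"q":14}],"r":[48,[30,3,0,92,21]],"z":[[15,61],[65,85,26,54,81]]}
After op 5 (remove /f/1/p): {"f":[{"dau":24,"fri":49,"i":56,"pp":60},{"fmv":40,"jl":60,"ymt":24},{"cze":60,"nr":89,"ubs":41,"xo":59},{"f":49,"nfy":44,"opc":60,"q":14}],"r":[48,[30,3,0,92,21]],"z":[[15,61],[65,85,26,54,81]]}
After op 6 (add /r/1/4 98): {"f":[{"dau":24,"fri":49,"i":56,"pp":60},{"fmv":40,"jl":60,"ymt":24},{"cze":60,"nr":89,"ubs":41,"xo":59},{"f":49,"nfy":44,"opc":60,"q":14}],"r":[48,[30,3,0,92,98,21]],"z":[[15,61],[65,85,26,54,81]]}
After op 7 (replace /r/1/1 17): {"f":[{"dau":24,"fri":49,"i":56,"pp":60},{"fmv":40,"jl":60,"ymt":24},{"cze":60,"nr":89,"ubs":41,"xo":59},{"f":49,"nfy":44,"opc":60,"q":14}],"r":[48,[30,17,0,92,98,21]],"z":[[15,61],[65,85,26,54,81]]}
After op 8 (replace /r/1/4 78): {"f":[{"dau":24,"fri":49,"i":56,"pp":60},{"fmv":40,"jl":60,"ymt":24},{"cze":60,"nr":89,"ubs":41,"xo":59},{"f":49,"nfy":44,"opc":60,"q":14}],"r":[48,[30,17,0,92,78,21]],"z":[[15,61],[65,85,26,54,81]]}
After op 9 (add /q 81): {"f":[{"dau":24,"fri":49,"i":56,"pp":60},{"fmv":40,"jl":60,"ymt":24},{"cze":60,"nr":89,"ubs":41,"xo":59},{"f":49,"nfy":44,"opc":60,"q":14}],"q":81,"r":[48,[30,17,0,92,78,21]],"z":[[15,61],[65,85,26,54,81]]}
After op 10 (remove /z/1/0): {"f":[{"dau":24,"fri":49,"i":56,"pp":60},{"fmv":40,"jl":60,"ymt":24},{"cze":60,"nr":89,"ubs":41,"xo":59},{"f":49,"nfy":44,"opc":60,"q":14}],"q":81,"r":[48,[30,17,0,92,78,21]],"z":[[15,61],[85,26,54,81]]}
After op 11 (add /f/0/qdh 64): {"f":[{"dau":24,"fri":49,"i":56,"pp":60,"qdh":64},{"fmv":40,"jl":60,"ymt":24},{"cze":60,"nr":89,"ubs":41,"xo":59},{"f":49,"nfy":44,"opc":60,"q":14}],"q":81,"r":[48,[30,17,0,92,78,21]],"z":[[15,61],[85,26,54,81]]}
After op 12 (replace /f/1/fmv 79): {"f":[{"dau":24,"fri":49,"i":56,"pp":60,"qdh":64},{"fmv":79,"jl":60,"ymt":24},{"cze":60,"nr":89,"ubs":41,"xo":59},{"f":49,"nfy":44,"opc":60,"q":14}],"q":81,"r":[48,[30,17,0,92,78,21]],"z":[[15,61],[85,26,54,81]]}
Value at /f/0/fri: 49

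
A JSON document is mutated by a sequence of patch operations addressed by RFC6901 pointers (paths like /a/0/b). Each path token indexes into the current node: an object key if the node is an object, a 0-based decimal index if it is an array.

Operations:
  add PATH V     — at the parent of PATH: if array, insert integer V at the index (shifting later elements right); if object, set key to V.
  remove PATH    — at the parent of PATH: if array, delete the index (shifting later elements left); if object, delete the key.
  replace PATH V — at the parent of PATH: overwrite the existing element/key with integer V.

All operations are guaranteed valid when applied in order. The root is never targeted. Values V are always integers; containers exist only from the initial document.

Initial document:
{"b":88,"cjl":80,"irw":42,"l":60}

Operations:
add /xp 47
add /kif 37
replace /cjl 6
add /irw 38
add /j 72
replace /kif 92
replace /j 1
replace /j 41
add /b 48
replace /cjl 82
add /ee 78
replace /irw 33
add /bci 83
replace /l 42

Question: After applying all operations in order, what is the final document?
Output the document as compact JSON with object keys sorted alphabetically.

After op 1 (add /xp 47): {"b":88,"cjl":80,"irw":42,"l":60,"xp":47}
After op 2 (add /kif 37): {"b":88,"cjl":80,"irw":42,"kif":37,"l":60,"xp":47}
After op 3 (replace /cjl 6): {"b":88,"cjl":6,"irw":42,"kif":37,"l":60,"xp":47}
After op 4 (add /irw 38): {"b":88,"cjl":6,"irw":38,"kif":37,"l":60,"xp":47}
After op 5 (add /j 72): {"b":88,"cjl":6,"irw":38,"j":72,"kif":37,"l":60,"xp":47}
After op 6 (replace /kif 92): {"b":88,"cjl":6,"irw":38,"j":72,"kif":92,"l":60,"xp":47}
After op 7 (replace /j 1): {"b":88,"cjl":6,"irw":38,"j":1,"kif":92,"l":60,"xp":47}
After op 8 (replace /j 41): {"b":88,"cjl":6,"irw":38,"j":41,"kif":92,"l":60,"xp":47}
After op 9 (add /b 48): {"b":48,"cjl":6,"irw":38,"j":41,"kif":92,"l":60,"xp":47}
After op 10 (replace /cjl 82): {"b":48,"cjl":82,"irw":38,"j":41,"kif":92,"l":60,"xp":47}
After op 11 (add /ee 78): {"b":48,"cjl":82,"ee":78,"irw":38,"j":41,"kif":92,"l":60,"xp":47}
After op 12 (replace /irw 33): {"b":48,"cjl":82,"ee":78,"irw":33,"j":41,"kif":92,"l":60,"xp":47}
After op 13 (add /bci 83): {"b":48,"bci":83,"cjl":82,"ee":78,"irw":33,"j":41,"kif":92,"l":60,"xp":47}
After op 14 (replace /l 42): {"b":48,"bci":83,"cjl":82,"ee":78,"irw":33,"j":41,"kif":92,"l":42,"xp":47}

Answer: {"b":48,"bci":83,"cjl":82,"ee":78,"irw":33,"j":41,"kif":92,"l":42,"xp":47}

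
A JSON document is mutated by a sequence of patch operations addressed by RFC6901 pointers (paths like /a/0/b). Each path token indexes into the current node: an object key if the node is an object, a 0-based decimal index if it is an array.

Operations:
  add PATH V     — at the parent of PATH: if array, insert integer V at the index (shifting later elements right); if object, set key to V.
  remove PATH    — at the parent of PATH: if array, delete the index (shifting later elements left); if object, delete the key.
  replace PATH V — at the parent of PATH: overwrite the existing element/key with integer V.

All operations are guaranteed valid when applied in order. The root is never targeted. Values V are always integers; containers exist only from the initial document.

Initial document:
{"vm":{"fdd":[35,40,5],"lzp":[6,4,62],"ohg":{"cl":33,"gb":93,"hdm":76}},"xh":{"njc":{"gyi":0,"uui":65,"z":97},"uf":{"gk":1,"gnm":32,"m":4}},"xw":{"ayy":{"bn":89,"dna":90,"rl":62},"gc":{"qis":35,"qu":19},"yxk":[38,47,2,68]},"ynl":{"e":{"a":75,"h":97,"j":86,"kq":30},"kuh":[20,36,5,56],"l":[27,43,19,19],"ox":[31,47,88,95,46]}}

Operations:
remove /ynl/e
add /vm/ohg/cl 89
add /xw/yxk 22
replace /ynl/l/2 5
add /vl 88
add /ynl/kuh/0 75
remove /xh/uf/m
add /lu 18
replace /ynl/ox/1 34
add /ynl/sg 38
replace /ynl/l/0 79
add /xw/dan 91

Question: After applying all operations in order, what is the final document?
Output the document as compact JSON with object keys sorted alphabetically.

After op 1 (remove /ynl/e): {"vm":{"fdd":[35,40,5],"lzp":[6,4,62],"ohg":{"cl":33,"gb":93,"hdm":76}},"xh":{"njc":{"gyi":0,"uui":65,"z":97},"uf":{"gk":1,"gnm":32,"m":4}},"xw":{"ayy":{"bn":89,"dna":90,"rl":62},"gc":{"qis":35,"qu":19},"yxk":[38,47,2,68]},"ynl":{"kuh":[20,36,5,56],"l":[27,43,19,19],"ox":[31,47,88,95,46]}}
After op 2 (add /vm/ohg/cl 89): {"vm":{"fdd":[35,40,5],"lzp":[6,4,62],"ohg":{"cl":89,"gb":93,"hdm":76}},"xh":{"njc":{"gyi":0,"uui":65,"z":97},"uf":{"gk":1,"gnm":32,"m":4}},"xw":{"ayy":{"bn":89,"dna":90,"rl":62},"gc":{"qis":35,"qu":19},"yxk":[38,47,2,68]},"ynl":{"kuh":[20,36,5,56],"l":[27,43,19,19],"ox":[31,47,88,95,46]}}
After op 3 (add /xw/yxk 22): {"vm":{"fdd":[35,40,5],"lzp":[6,4,62],"ohg":{"cl":89,"gb":93,"hdm":76}},"xh":{"njc":{"gyi":0,"uui":65,"z":97},"uf":{"gk":1,"gnm":32,"m":4}},"xw":{"ayy":{"bn":89,"dna":90,"rl":62},"gc":{"qis":35,"qu":19},"yxk":22},"ynl":{"kuh":[20,36,5,56],"l":[27,43,19,19],"ox":[31,47,88,95,46]}}
After op 4 (replace /ynl/l/2 5): {"vm":{"fdd":[35,40,5],"lzp":[6,4,62],"ohg":{"cl":89,"gb":93,"hdm":76}},"xh":{"njc":{"gyi":0,"uui":65,"z":97},"uf":{"gk":1,"gnm":32,"m":4}},"xw":{"ayy":{"bn":89,"dna":90,"rl":62},"gc":{"qis":35,"qu":19},"yxk":22},"ynl":{"kuh":[20,36,5,56],"l":[27,43,5,19],"ox":[31,47,88,95,46]}}
After op 5 (add /vl 88): {"vl":88,"vm":{"fdd":[35,40,5],"lzp":[6,4,62],"ohg":{"cl":89,"gb":93,"hdm":76}},"xh":{"njc":{"gyi":0,"uui":65,"z":97},"uf":{"gk":1,"gnm":32,"m":4}},"xw":{"ayy":{"bn":89,"dna":90,"rl":62},"gc":{"qis":35,"qu":19},"yxk":22},"ynl":{"kuh":[20,36,5,56],"l":[27,43,5,19],"ox":[31,47,88,95,46]}}
After op 6 (add /ynl/kuh/0 75): {"vl":88,"vm":{"fdd":[35,40,5],"lzp":[6,4,62],"ohg":{"cl":89,"gb":93,"hdm":76}},"xh":{"njc":{"gyi":0,"uui":65,"z":97},"uf":{"gk":1,"gnm":32,"m":4}},"xw":{"ayy":{"bn":89,"dna":90,"rl":62},"gc":{"qis":35,"qu":19},"yxk":22},"ynl":{"kuh":[75,20,36,5,56],"l":[27,43,5,19],"ox":[31,47,88,95,46]}}
After op 7 (remove /xh/uf/m): {"vl":88,"vm":{"fdd":[35,40,5],"lzp":[6,4,62],"ohg":{"cl":89,"gb":93,"hdm":76}},"xh":{"njc":{"gyi":0,"uui":65,"z":97},"uf":{"gk":1,"gnm":32}},"xw":{"ayy":{"bn":89,"dna":90,"rl":62},"gc":{"qis":35,"qu":19},"yxk":22},"ynl":{"kuh":[75,20,36,5,56],"l":[27,43,5,19],"ox":[31,47,88,95,46]}}
After op 8 (add /lu 18): {"lu":18,"vl":88,"vm":{"fdd":[35,40,5],"lzp":[6,4,62],"ohg":{"cl":89,"gb":93,"hdm":76}},"xh":{"njc":{"gyi":0,"uui":65,"z":97},"uf":{"gk":1,"gnm":32}},"xw":{"ayy":{"bn":89,"dna":90,"rl":62},"gc":{"qis":35,"qu":19},"yxk":22},"ynl":{"kuh":[75,20,36,5,56],"l":[27,43,5,19],"ox":[31,47,88,95,46]}}
After op 9 (replace /ynl/ox/1 34): {"lu":18,"vl":88,"vm":{"fdd":[35,40,5],"lzp":[6,4,62],"ohg":{"cl":89,"gb":93,"hdm":76}},"xh":{"njc":{"gyi":0,"uui":65,"z":97},"uf":{"gk":1,"gnm":32}},"xw":{"ayy":{"bn":89,"dna":90,"rl":62},"gc":{"qis":35,"qu":19},"yxk":22},"ynl":{"kuh":[75,20,36,5,56],"l":[27,43,5,19],"ox":[31,34,88,95,46]}}
After op 10 (add /ynl/sg 38): {"lu":18,"vl":88,"vm":{"fdd":[35,40,5],"lzp":[6,4,62],"ohg":{"cl":89,"gb":93,"hdm":76}},"xh":{"njc":{"gyi":0,"uui":65,"z":97},"uf":{"gk":1,"gnm":32}},"xw":{"ayy":{"bn":89,"dna":90,"rl":62},"gc":{"qis":35,"qu":19},"yxk":22},"ynl":{"kuh":[75,20,36,5,56],"l":[27,43,5,19],"ox":[31,34,88,95,46],"sg":38}}
After op 11 (replace /ynl/l/0 79): {"lu":18,"vl":88,"vm":{"fdd":[35,40,5],"lzp":[6,4,62],"ohg":{"cl":89,"gb":93,"hdm":76}},"xh":{"njc":{"gyi":0,"uui":65,"z":97},"uf":{"gk":1,"gnm":32}},"xw":{"ayy":{"bn":89,"dna":90,"rl":62},"gc":{"qis":35,"qu":19},"yxk":22},"ynl":{"kuh":[75,20,36,5,56],"l":[79,43,5,19],"ox":[31,34,88,95,46],"sg":38}}
After op 12 (add /xw/dan 91): {"lu":18,"vl":88,"vm":{"fdd":[35,40,5],"lzp":[6,4,62],"ohg":{"cl":89,"gb":93,"hdm":76}},"xh":{"njc":{"gyi":0,"uui":65,"z":97},"uf":{"gk":1,"gnm":32}},"xw":{"ayy":{"bn":89,"dna":90,"rl":62},"dan":91,"gc":{"qis":35,"qu":19},"yxk":22},"ynl":{"kuh":[75,20,36,5,56],"l":[79,43,5,19],"ox":[31,34,88,95,46],"sg":38}}

Answer: {"lu":18,"vl":88,"vm":{"fdd":[35,40,5],"lzp":[6,4,62],"ohg":{"cl":89,"gb":93,"hdm":76}},"xh":{"njc":{"gyi":0,"uui":65,"z":97},"uf":{"gk":1,"gnm":32}},"xw":{"ayy":{"bn":89,"dna":90,"rl":62},"dan":91,"gc":{"qis":35,"qu":19},"yxk":22},"ynl":{"kuh":[75,20,36,5,56],"l":[79,43,5,19],"ox":[31,34,88,95,46],"sg":38}}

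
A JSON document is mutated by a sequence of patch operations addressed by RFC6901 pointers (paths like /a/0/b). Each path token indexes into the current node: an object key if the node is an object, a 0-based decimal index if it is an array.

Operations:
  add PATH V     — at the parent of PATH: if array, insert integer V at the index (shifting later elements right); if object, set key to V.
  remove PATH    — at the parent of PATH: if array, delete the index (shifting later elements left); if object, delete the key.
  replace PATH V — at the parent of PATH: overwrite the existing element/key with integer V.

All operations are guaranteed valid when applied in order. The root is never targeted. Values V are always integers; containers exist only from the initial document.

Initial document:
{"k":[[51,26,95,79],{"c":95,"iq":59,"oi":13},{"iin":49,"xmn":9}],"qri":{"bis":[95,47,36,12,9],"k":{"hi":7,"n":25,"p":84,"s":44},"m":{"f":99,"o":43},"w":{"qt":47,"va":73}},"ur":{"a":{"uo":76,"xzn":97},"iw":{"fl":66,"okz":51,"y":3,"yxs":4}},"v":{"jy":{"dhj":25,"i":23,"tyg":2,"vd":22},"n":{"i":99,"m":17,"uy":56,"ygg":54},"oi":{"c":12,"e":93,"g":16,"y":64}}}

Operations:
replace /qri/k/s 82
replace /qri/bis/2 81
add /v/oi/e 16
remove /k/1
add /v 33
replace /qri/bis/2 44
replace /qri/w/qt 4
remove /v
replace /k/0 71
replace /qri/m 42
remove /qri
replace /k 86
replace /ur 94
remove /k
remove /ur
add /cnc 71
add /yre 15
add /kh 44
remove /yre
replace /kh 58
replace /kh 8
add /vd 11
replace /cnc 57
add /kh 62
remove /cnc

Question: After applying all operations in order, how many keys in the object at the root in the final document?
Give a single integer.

Answer: 2

Derivation:
After op 1 (replace /qri/k/s 82): {"k":[[51,26,95,79],{"c":95,"iq":59,"oi":13},{"iin":49,"xmn":9}],"qri":{"bis":[95,47,36,12,9],"k":{"hi":7,"n":25,"p":84,"s":82},"m":{"f":99,"o":43},"w":{"qt":47,"va":73}},"ur":{"a":{"uo":76,"xzn":97},"iw":{"fl":66,"okz":51,"y":3,"yxs":4}},"v":{"jy":{"dhj":25,"i":23,"tyg":2,"vd":22},"n":{"i":99,"m":17,"uy":56,"ygg":54},"oi":{"c":12,"e":93,"g":16,"y":64}}}
After op 2 (replace /qri/bis/2 81): {"k":[[51,26,95,79],{"c":95,"iq":59,"oi":13},{"iin":49,"xmn":9}],"qri":{"bis":[95,47,81,12,9],"k":{"hi":7,"n":25,"p":84,"s":82},"m":{"f":99,"o":43},"w":{"qt":47,"va":73}},"ur":{"a":{"uo":76,"xzn":97},"iw":{"fl":66,"okz":51,"y":3,"yxs":4}},"v":{"jy":{"dhj":25,"i":23,"tyg":2,"vd":22},"n":{"i":99,"m":17,"uy":56,"ygg":54},"oi":{"c":12,"e":93,"g":16,"y":64}}}
After op 3 (add /v/oi/e 16): {"k":[[51,26,95,79],{"c":95,"iq":59,"oi":13},{"iin":49,"xmn":9}],"qri":{"bis":[95,47,81,12,9],"k":{"hi":7,"n":25,"p":84,"s":82},"m":{"f":99,"o":43},"w":{"qt":47,"va":73}},"ur":{"a":{"uo":76,"xzn":97},"iw":{"fl":66,"okz":51,"y":3,"yxs":4}},"v":{"jy":{"dhj":25,"i":23,"tyg":2,"vd":22},"n":{"i":99,"m":17,"uy":56,"ygg":54},"oi":{"c":12,"e":16,"g":16,"y":64}}}
After op 4 (remove /k/1): {"k":[[51,26,95,79],{"iin":49,"xmn":9}],"qri":{"bis":[95,47,81,12,9],"k":{"hi":7,"n":25,"p":84,"s":82},"m":{"f":99,"o":43},"w":{"qt":47,"va":73}},"ur":{"a":{"uo":76,"xzn":97},"iw":{"fl":66,"okz":51,"y":3,"yxs":4}},"v":{"jy":{"dhj":25,"i":23,"tyg":2,"vd":22},"n":{"i":99,"m":17,"uy":56,"ygg":54},"oi":{"c":12,"e":16,"g":16,"y":64}}}
After op 5 (add /v 33): {"k":[[51,26,95,79],{"iin":49,"xmn":9}],"qri":{"bis":[95,47,81,12,9],"k":{"hi":7,"n":25,"p":84,"s":82},"m":{"f":99,"o":43},"w":{"qt":47,"va":73}},"ur":{"a":{"uo":76,"xzn":97},"iw":{"fl":66,"okz":51,"y":3,"yxs":4}},"v":33}
After op 6 (replace /qri/bis/2 44): {"k":[[51,26,95,79],{"iin":49,"xmn":9}],"qri":{"bis":[95,47,44,12,9],"k":{"hi":7,"n":25,"p":84,"s":82},"m":{"f":99,"o":43},"w":{"qt":47,"va":73}},"ur":{"a":{"uo":76,"xzn":97},"iw":{"fl":66,"okz":51,"y":3,"yxs":4}},"v":33}
After op 7 (replace /qri/w/qt 4): {"k":[[51,26,95,79],{"iin":49,"xmn":9}],"qri":{"bis":[95,47,44,12,9],"k":{"hi":7,"n":25,"p":84,"s":82},"m":{"f":99,"o":43},"w":{"qt":4,"va":73}},"ur":{"a":{"uo":76,"xzn":97},"iw":{"fl":66,"okz":51,"y":3,"yxs":4}},"v":33}
After op 8 (remove /v): {"k":[[51,26,95,79],{"iin":49,"xmn":9}],"qri":{"bis":[95,47,44,12,9],"k":{"hi":7,"n":25,"p":84,"s":82},"m":{"f":99,"o":43},"w":{"qt":4,"va":73}},"ur":{"a":{"uo":76,"xzn":97},"iw":{"fl":66,"okz":51,"y":3,"yxs":4}}}
After op 9 (replace /k/0 71): {"k":[71,{"iin":49,"xmn":9}],"qri":{"bis":[95,47,44,12,9],"k":{"hi":7,"n":25,"p":84,"s":82},"m":{"f":99,"o":43},"w":{"qt":4,"va":73}},"ur":{"a":{"uo":76,"xzn":97},"iw":{"fl":66,"okz":51,"y":3,"yxs":4}}}
After op 10 (replace /qri/m 42): {"k":[71,{"iin":49,"xmn":9}],"qri":{"bis":[95,47,44,12,9],"k":{"hi":7,"n":25,"p":84,"s":82},"m":42,"w":{"qt":4,"va":73}},"ur":{"a":{"uo":76,"xzn":97},"iw":{"fl":66,"okz":51,"y":3,"yxs":4}}}
After op 11 (remove /qri): {"k":[71,{"iin":49,"xmn":9}],"ur":{"a":{"uo":76,"xzn":97},"iw":{"fl":66,"okz":51,"y":3,"yxs":4}}}
After op 12 (replace /k 86): {"k":86,"ur":{"a":{"uo":76,"xzn":97},"iw":{"fl":66,"okz":51,"y":3,"yxs":4}}}
After op 13 (replace /ur 94): {"k":86,"ur":94}
After op 14 (remove /k): {"ur":94}
After op 15 (remove /ur): {}
After op 16 (add /cnc 71): {"cnc":71}
After op 17 (add /yre 15): {"cnc":71,"yre":15}
After op 18 (add /kh 44): {"cnc":71,"kh":44,"yre":15}
After op 19 (remove /yre): {"cnc":71,"kh":44}
After op 20 (replace /kh 58): {"cnc":71,"kh":58}
After op 21 (replace /kh 8): {"cnc":71,"kh":8}
After op 22 (add /vd 11): {"cnc":71,"kh":8,"vd":11}
After op 23 (replace /cnc 57): {"cnc":57,"kh":8,"vd":11}
After op 24 (add /kh 62): {"cnc":57,"kh":62,"vd":11}
After op 25 (remove /cnc): {"kh":62,"vd":11}
Size at the root: 2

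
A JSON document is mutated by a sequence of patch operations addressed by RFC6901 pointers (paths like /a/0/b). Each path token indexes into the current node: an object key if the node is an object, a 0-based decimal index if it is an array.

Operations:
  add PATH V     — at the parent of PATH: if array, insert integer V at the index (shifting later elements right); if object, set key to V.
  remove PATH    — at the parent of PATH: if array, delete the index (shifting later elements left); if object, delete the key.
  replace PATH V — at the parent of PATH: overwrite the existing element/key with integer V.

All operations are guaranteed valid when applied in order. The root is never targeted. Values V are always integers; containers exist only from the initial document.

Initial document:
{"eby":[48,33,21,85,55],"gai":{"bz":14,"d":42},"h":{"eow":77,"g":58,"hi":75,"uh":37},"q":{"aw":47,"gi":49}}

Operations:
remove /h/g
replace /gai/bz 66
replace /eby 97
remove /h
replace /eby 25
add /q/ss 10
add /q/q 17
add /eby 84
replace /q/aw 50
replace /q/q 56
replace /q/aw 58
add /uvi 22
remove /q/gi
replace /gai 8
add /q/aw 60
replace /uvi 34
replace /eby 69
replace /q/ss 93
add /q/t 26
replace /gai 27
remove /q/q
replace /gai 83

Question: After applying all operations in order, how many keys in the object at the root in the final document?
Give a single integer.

After op 1 (remove /h/g): {"eby":[48,33,21,85,55],"gai":{"bz":14,"d":42},"h":{"eow":77,"hi":75,"uh":37},"q":{"aw":47,"gi":49}}
After op 2 (replace /gai/bz 66): {"eby":[48,33,21,85,55],"gai":{"bz":66,"d":42},"h":{"eow":77,"hi":75,"uh":37},"q":{"aw":47,"gi":49}}
After op 3 (replace /eby 97): {"eby":97,"gai":{"bz":66,"d":42},"h":{"eow":77,"hi":75,"uh":37},"q":{"aw":47,"gi":49}}
After op 4 (remove /h): {"eby":97,"gai":{"bz":66,"d":42},"q":{"aw":47,"gi":49}}
After op 5 (replace /eby 25): {"eby":25,"gai":{"bz":66,"d":42},"q":{"aw":47,"gi":49}}
After op 6 (add /q/ss 10): {"eby":25,"gai":{"bz":66,"d":42},"q":{"aw":47,"gi":49,"ss":10}}
After op 7 (add /q/q 17): {"eby":25,"gai":{"bz":66,"d":42},"q":{"aw":47,"gi":49,"q":17,"ss":10}}
After op 8 (add /eby 84): {"eby":84,"gai":{"bz":66,"d":42},"q":{"aw":47,"gi":49,"q":17,"ss":10}}
After op 9 (replace /q/aw 50): {"eby":84,"gai":{"bz":66,"d":42},"q":{"aw":50,"gi":49,"q":17,"ss":10}}
After op 10 (replace /q/q 56): {"eby":84,"gai":{"bz":66,"d":42},"q":{"aw":50,"gi":49,"q":56,"ss":10}}
After op 11 (replace /q/aw 58): {"eby":84,"gai":{"bz":66,"d":42},"q":{"aw":58,"gi":49,"q":56,"ss":10}}
After op 12 (add /uvi 22): {"eby":84,"gai":{"bz":66,"d":42},"q":{"aw":58,"gi":49,"q":56,"ss":10},"uvi":22}
After op 13 (remove /q/gi): {"eby":84,"gai":{"bz":66,"d":42},"q":{"aw":58,"q":56,"ss":10},"uvi":22}
After op 14 (replace /gai 8): {"eby":84,"gai":8,"q":{"aw":58,"q":56,"ss":10},"uvi":22}
After op 15 (add /q/aw 60): {"eby":84,"gai":8,"q":{"aw":60,"q":56,"ss":10},"uvi":22}
After op 16 (replace /uvi 34): {"eby":84,"gai":8,"q":{"aw":60,"q":56,"ss":10},"uvi":34}
After op 17 (replace /eby 69): {"eby":69,"gai":8,"q":{"aw":60,"q":56,"ss":10},"uvi":34}
After op 18 (replace /q/ss 93): {"eby":69,"gai":8,"q":{"aw":60,"q":56,"ss":93},"uvi":34}
After op 19 (add /q/t 26): {"eby":69,"gai":8,"q":{"aw":60,"q":56,"ss":93,"t":26},"uvi":34}
After op 20 (replace /gai 27): {"eby":69,"gai":27,"q":{"aw":60,"q":56,"ss":93,"t":26},"uvi":34}
After op 21 (remove /q/q): {"eby":69,"gai":27,"q":{"aw":60,"ss":93,"t":26},"uvi":34}
After op 22 (replace /gai 83): {"eby":69,"gai":83,"q":{"aw":60,"ss":93,"t":26},"uvi":34}
Size at the root: 4

Answer: 4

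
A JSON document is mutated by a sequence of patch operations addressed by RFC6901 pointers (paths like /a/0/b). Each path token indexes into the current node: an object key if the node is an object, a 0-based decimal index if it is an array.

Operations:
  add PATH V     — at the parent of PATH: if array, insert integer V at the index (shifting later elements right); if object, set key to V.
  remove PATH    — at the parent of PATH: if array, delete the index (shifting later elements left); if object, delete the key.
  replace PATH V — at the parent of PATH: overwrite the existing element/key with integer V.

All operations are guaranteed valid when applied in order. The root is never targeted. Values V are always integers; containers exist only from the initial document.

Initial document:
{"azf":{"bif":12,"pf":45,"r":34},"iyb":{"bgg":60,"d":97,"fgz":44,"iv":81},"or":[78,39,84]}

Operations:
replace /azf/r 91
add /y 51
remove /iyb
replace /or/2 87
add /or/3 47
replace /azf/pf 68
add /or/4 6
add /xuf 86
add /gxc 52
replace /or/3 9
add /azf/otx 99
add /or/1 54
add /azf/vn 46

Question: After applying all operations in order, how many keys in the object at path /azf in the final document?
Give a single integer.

After op 1 (replace /azf/r 91): {"azf":{"bif":12,"pf":45,"r":91},"iyb":{"bgg":60,"d":97,"fgz":44,"iv":81},"or":[78,39,84]}
After op 2 (add /y 51): {"azf":{"bif":12,"pf":45,"r":91},"iyb":{"bgg":60,"d":97,"fgz":44,"iv":81},"or":[78,39,84],"y":51}
After op 3 (remove /iyb): {"azf":{"bif":12,"pf":45,"r":91},"or":[78,39,84],"y":51}
After op 4 (replace /or/2 87): {"azf":{"bif":12,"pf":45,"r":91},"or":[78,39,87],"y":51}
After op 5 (add /or/3 47): {"azf":{"bif":12,"pf":45,"r":91},"or":[78,39,87,47],"y":51}
After op 6 (replace /azf/pf 68): {"azf":{"bif":12,"pf":68,"r":91},"or":[78,39,87,47],"y":51}
After op 7 (add /or/4 6): {"azf":{"bif":12,"pf":68,"r":91},"or":[78,39,87,47,6],"y":51}
After op 8 (add /xuf 86): {"azf":{"bif":12,"pf":68,"r":91},"or":[78,39,87,47,6],"xuf":86,"y":51}
After op 9 (add /gxc 52): {"azf":{"bif":12,"pf":68,"r":91},"gxc":52,"or":[78,39,87,47,6],"xuf":86,"y":51}
After op 10 (replace /or/3 9): {"azf":{"bif":12,"pf":68,"r":91},"gxc":52,"or":[78,39,87,9,6],"xuf":86,"y":51}
After op 11 (add /azf/otx 99): {"azf":{"bif":12,"otx":99,"pf":68,"r":91},"gxc":52,"or":[78,39,87,9,6],"xuf":86,"y":51}
After op 12 (add /or/1 54): {"azf":{"bif":12,"otx":99,"pf":68,"r":91},"gxc":52,"or":[78,54,39,87,9,6],"xuf":86,"y":51}
After op 13 (add /azf/vn 46): {"azf":{"bif":12,"otx":99,"pf":68,"r":91,"vn":46},"gxc":52,"or":[78,54,39,87,9,6],"xuf":86,"y":51}
Size at path /azf: 5

Answer: 5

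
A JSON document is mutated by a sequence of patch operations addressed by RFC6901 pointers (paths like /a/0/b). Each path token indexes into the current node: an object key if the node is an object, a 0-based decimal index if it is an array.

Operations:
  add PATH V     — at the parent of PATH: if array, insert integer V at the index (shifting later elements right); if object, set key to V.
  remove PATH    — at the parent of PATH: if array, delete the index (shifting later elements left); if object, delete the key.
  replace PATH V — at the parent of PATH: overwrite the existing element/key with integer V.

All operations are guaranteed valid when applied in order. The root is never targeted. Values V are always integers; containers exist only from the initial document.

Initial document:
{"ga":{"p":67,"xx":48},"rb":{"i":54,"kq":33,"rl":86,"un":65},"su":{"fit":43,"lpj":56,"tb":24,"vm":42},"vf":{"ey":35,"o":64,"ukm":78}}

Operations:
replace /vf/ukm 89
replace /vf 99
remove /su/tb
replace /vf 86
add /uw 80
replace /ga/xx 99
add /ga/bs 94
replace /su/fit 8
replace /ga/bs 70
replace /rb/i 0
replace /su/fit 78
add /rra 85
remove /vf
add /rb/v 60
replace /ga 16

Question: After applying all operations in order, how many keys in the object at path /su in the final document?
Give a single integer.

Answer: 3

Derivation:
After op 1 (replace /vf/ukm 89): {"ga":{"p":67,"xx":48},"rb":{"i":54,"kq":33,"rl":86,"un":65},"su":{"fit":43,"lpj":56,"tb":24,"vm":42},"vf":{"ey":35,"o":64,"ukm":89}}
After op 2 (replace /vf 99): {"ga":{"p":67,"xx":48},"rb":{"i":54,"kq":33,"rl":86,"un":65},"su":{"fit":43,"lpj":56,"tb":24,"vm":42},"vf":99}
After op 3 (remove /su/tb): {"ga":{"p":67,"xx":48},"rb":{"i":54,"kq":33,"rl":86,"un":65},"su":{"fit":43,"lpj":56,"vm":42},"vf":99}
After op 4 (replace /vf 86): {"ga":{"p":67,"xx":48},"rb":{"i":54,"kq":33,"rl":86,"un":65},"su":{"fit":43,"lpj":56,"vm":42},"vf":86}
After op 5 (add /uw 80): {"ga":{"p":67,"xx":48},"rb":{"i":54,"kq":33,"rl":86,"un":65},"su":{"fit":43,"lpj":56,"vm":42},"uw":80,"vf":86}
After op 6 (replace /ga/xx 99): {"ga":{"p":67,"xx":99},"rb":{"i":54,"kq":33,"rl":86,"un":65},"su":{"fit":43,"lpj":56,"vm":42},"uw":80,"vf":86}
After op 7 (add /ga/bs 94): {"ga":{"bs":94,"p":67,"xx":99},"rb":{"i":54,"kq":33,"rl":86,"un":65},"su":{"fit":43,"lpj":56,"vm":42},"uw":80,"vf":86}
After op 8 (replace /su/fit 8): {"ga":{"bs":94,"p":67,"xx":99},"rb":{"i":54,"kq":33,"rl":86,"un":65},"su":{"fit":8,"lpj":56,"vm":42},"uw":80,"vf":86}
After op 9 (replace /ga/bs 70): {"ga":{"bs":70,"p":67,"xx":99},"rb":{"i":54,"kq":33,"rl":86,"un":65},"su":{"fit":8,"lpj":56,"vm":42},"uw":80,"vf":86}
After op 10 (replace /rb/i 0): {"ga":{"bs":70,"p":67,"xx":99},"rb":{"i":0,"kq":33,"rl":86,"un":65},"su":{"fit":8,"lpj":56,"vm":42},"uw":80,"vf":86}
After op 11 (replace /su/fit 78): {"ga":{"bs":70,"p":67,"xx":99},"rb":{"i":0,"kq":33,"rl":86,"un":65},"su":{"fit":78,"lpj":56,"vm":42},"uw":80,"vf":86}
After op 12 (add /rra 85): {"ga":{"bs":70,"p":67,"xx":99},"rb":{"i":0,"kq":33,"rl":86,"un":65},"rra":85,"su":{"fit":78,"lpj":56,"vm":42},"uw":80,"vf":86}
After op 13 (remove /vf): {"ga":{"bs":70,"p":67,"xx":99},"rb":{"i":0,"kq":33,"rl":86,"un":65},"rra":85,"su":{"fit":78,"lpj":56,"vm":42},"uw":80}
After op 14 (add /rb/v 60): {"ga":{"bs":70,"p":67,"xx":99},"rb":{"i":0,"kq":33,"rl":86,"un":65,"v":60},"rra":85,"su":{"fit":78,"lpj":56,"vm":42},"uw":80}
After op 15 (replace /ga 16): {"ga":16,"rb":{"i":0,"kq":33,"rl":86,"un":65,"v":60},"rra":85,"su":{"fit":78,"lpj":56,"vm":42},"uw":80}
Size at path /su: 3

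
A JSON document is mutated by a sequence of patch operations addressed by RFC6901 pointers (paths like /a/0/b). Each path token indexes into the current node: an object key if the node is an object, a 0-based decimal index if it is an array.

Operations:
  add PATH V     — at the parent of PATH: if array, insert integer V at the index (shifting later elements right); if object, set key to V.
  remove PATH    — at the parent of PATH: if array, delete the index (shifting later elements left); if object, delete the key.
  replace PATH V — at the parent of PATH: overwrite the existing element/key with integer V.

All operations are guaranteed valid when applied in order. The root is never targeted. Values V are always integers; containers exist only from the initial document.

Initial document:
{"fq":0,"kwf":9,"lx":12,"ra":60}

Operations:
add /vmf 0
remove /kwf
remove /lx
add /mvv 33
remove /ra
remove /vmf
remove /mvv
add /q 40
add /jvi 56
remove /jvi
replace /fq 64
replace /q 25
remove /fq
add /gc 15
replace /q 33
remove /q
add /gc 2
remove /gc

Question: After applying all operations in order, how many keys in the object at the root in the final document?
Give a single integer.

Answer: 0

Derivation:
After op 1 (add /vmf 0): {"fq":0,"kwf":9,"lx":12,"ra":60,"vmf":0}
After op 2 (remove /kwf): {"fq":0,"lx":12,"ra":60,"vmf":0}
After op 3 (remove /lx): {"fq":0,"ra":60,"vmf":0}
After op 4 (add /mvv 33): {"fq":0,"mvv":33,"ra":60,"vmf":0}
After op 5 (remove /ra): {"fq":0,"mvv":33,"vmf":0}
After op 6 (remove /vmf): {"fq":0,"mvv":33}
After op 7 (remove /mvv): {"fq":0}
After op 8 (add /q 40): {"fq":0,"q":40}
After op 9 (add /jvi 56): {"fq":0,"jvi":56,"q":40}
After op 10 (remove /jvi): {"fq":0,"q":40}
After op 11 (replace /fq 64): {"fq":64,"q":40}
After op 12 (replace /q 25): {"fq":64,"q":25}
After op 13 (remove /fq): {"q":25}
After op 14 (add /gc 15): {"gc":15,"q":25}
After op 15 (replace /q 33): {"gc":15,"q":33}
After op 16 (remove /q): {"gc":15}
After op 17 (add /gc 2): {"gc":2}
After op 18 (remove /gc): {}
Size at the root: 0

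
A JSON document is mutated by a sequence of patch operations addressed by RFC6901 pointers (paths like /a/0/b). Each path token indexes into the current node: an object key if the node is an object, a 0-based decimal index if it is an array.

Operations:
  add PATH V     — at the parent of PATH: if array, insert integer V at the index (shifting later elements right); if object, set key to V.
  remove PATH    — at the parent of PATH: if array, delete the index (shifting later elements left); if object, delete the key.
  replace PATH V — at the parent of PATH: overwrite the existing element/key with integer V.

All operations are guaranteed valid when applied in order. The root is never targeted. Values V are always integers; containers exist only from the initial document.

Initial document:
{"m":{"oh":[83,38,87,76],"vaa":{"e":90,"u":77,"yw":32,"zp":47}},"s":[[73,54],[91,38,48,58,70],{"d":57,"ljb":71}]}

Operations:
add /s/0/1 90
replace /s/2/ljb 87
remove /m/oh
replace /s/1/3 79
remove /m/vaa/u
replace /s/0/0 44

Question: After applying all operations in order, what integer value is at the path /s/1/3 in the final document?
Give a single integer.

Answer: 79

Derivation:
After op 1 (add /s/0/1 90): {"m":{"oh":[83,38,87,76],"vaa":{"e":90,"u":77,"yw":32,"zp":47}},"s":[[73,90,54],[91,38,48,58,70],{"d":57,"ljb":71}]}
After op 2 (replace /s/2/ljb 87): {"m":{"oh":[83,38,87,76],"vaa":{"e":90,"u":77,"yw":32,"zp":47}},"s":[[73,90,54],[91,38,48,58,70],{"d":57,"ljb":87}]}
After op 3 (remove /m/oh): {"m":{"vaa":{"e":90,"u":77,"yw":32,"zp":47}},"s":[[73,90,54],[91,38,48,58,70],{"d":57,"ljb":87}]}
After op 4 (replace /s/1/3 79): {"m":{"vaa":{"e":90,"u":77,"yw":32,"zp":47}},"s":[[73,90,54],[91,38,48,79,70],{"d":57,"ljb":87}]}
After op 5 (remove /m/vaa/u): {"m":{"vaa":{"e":90,"yw":32,"zp":47}},"s":[[73,90,54],[91,38,48,79,70],{"d":57,"ljb":87}]}
After op 6 (replace /s/0/0 44): {"m":{"vaa":{"e":90,"yw":32,"zp":47}},"s":[[44,90,54],[91,38,48,79,70],{"d":57,"ljb":87}]}
Value at /s/1/3: 79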